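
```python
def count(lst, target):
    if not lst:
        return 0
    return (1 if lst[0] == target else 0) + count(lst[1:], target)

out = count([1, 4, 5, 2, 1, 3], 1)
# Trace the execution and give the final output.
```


count([1, 4, 5, 2, 1, 3], 1)
lst[0]=1 == 1: 1 + count([4, 5, 2, 1, 3], 1)
lst[0]=4 != 1: 0 + count([5, 2, 1, 3], 1)
lst[0]=5 != 1: 0 + count([2, 1, 3], 1)
lst[0]=2 != 1: 0 + count([1, 3], 1)
lst[0]=1 == 1: 1 + count([3], 1)
lst[0]=3 != 1: 0 + count([], 1)
= 2


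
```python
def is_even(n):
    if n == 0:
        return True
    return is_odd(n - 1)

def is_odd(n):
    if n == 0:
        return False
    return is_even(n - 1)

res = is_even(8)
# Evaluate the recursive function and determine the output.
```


is_even(8)
= is_odd(7)
= is_even(6)
= is_odd(5)
= is_even(4)
= is_odd(3)
= is_even(2)
= is_odd(1)
= is_even(0)
n == 0: return True
= True


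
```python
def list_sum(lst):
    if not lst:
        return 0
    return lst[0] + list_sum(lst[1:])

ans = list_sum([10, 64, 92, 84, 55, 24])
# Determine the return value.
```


list_sum([10, 64, 92, 84, 55, 24])
= 10 + list_sum([64, 92, 84, 55, 24])
= 10 + 64 + list_sum([92, 84, 55, 24])
= 10 + 64 + 92 + list_sum([84, 55, 24])
= 10 + 64 + 92 + 84 + list_sum([55, 24])
= 10 + 64 + 92 + 84 + 55 + list_sum([24])
= 10 + 64 + 92 + 84 + 55 + 24 + list_sum([])
= 10 + 64 + 92 + 84 + 55 + 24 + 0
= 329


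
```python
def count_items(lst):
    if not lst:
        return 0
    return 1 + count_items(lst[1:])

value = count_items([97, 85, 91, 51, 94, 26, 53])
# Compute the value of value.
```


count_items([97, 85, 91, 51, 94, 26, 53])
= 1 + count_items([85, 91, 51, 94, 26, 53])
= 1 + 1 + count_items([91, 51, 94, 26, 53])
= 1 + 1 + 1 + count_items([51, 94, 26, 53])
= 1 + 1 + 1 + 1 + count_items([94, 26, 53])
= 1 + 1 + 1 + 1 + 1 + count_items([26, 53])
= 1 + 1 + 1 + 1 + 1 + 1 + count_items([53])
= 1 + 1 + 1 + 1 + 1 + 1 + 1 + count_items([])
= 1 + 1 + 1 + 1 + 1 + 1 + 1 + 0
= 7


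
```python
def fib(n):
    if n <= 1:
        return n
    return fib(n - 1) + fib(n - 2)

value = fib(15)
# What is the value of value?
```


fib(15)
= fib(14) + fib(13)
= (fib(13) + fib(12)) + fib(13)
Computing bottom-up: fib(0)=0, fib(1)=1, fib(2)=1, fib(3)=2, fib(4)=3, fib(5)=5, fib(6)=8, fib(7)=13, fib(8)=21, fib(9)=34, fib(10)=55, fib(11)=89, fib(12)=144, fib(13)=233, fib(14)=377, fib(15)=610
= 610


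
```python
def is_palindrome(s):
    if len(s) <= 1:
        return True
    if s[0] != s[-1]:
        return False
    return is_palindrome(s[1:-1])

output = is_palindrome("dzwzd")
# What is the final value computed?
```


is_palindrome("dzwzd")
"dzwzd": s[0]='d' == s[-1]='d' -> is_palindrome("zwz")
"zwz": s[0]='z' == s[-1]='z' -> is_palindrome("w")
"w": len <= 1 -> True
= True


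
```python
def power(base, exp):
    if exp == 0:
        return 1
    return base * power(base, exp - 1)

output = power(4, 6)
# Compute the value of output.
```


power(4, 6)
= 4 * power(4, 5)
= 4 * 4 * power(4, 4)
= 4 * 4 * 4 * power(4, 3)
= 4 * 4 * 4 * 4 * power(4, 2)
= 4 * 4 * 4 * 4 * 4 * power(4, 1)
= 4 * 4 * 4 * 4 * 4 * 4 * power(4, 0)
= 4 * 4 * 4 * 4 * 4 * 4 * 1
= 4096


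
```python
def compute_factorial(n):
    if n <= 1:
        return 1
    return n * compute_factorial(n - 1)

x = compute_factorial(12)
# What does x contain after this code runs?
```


compute_factorial(12)
= 12 * compute_factorial(11)
= 12 * 11 * compute_factorial(10)
= 12 * 11 * 10 * compute_factorial(9)
= 12 * 11 * 10 * 9 * compute_factorial(8)
= 12 * 11 * 10 * 9 * 8 * compute_factorial(7)
= 12 * 11 * 10 * 9 * 8 * 7 * compute_factorial(6)
= 12 * 11 * 10 * 9 * 8 * 7 * 6 * compute_factorial(5)
= 12 * 11 * 10 * 9 * 8 * 7 * 6 * 5 * compute_factorial(4)
= 12 * 11 * 10 * 9 * 8 * 7 * 6 * 5 * 4 * compute_factorial(3)
= 12 * 11 * 10 * 9 * 8 * 7 * 6 * 5 * 4 * 3 * compute_factorial(2)
= 12 * 11 * 10 * 9 * 8 * 7 * 6 * 5 * 4 * 3 * 2 * compute_factorial(1)
= 12 * 11 * 10 * 9 * 8 * 7 * 6 * 5 * 4 * 3 * 2 * 1
= 479001600


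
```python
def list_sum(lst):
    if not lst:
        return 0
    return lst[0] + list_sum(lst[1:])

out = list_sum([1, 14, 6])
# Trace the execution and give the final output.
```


list_sum([1, 14, 6])
= 1 + list_sum([14, 6])
= 1 + 14 + list_sum([6])
= 1 + 14 + 6 + list_sum([])
= 1 + 14 + 6 + 0
= 21


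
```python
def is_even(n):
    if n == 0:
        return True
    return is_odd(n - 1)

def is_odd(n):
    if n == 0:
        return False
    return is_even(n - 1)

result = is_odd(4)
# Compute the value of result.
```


is_odd(4)
= is_even(3)
= is_odd(2)
= is_even(1)
= is_odd(0)
n == 0: return False
= False


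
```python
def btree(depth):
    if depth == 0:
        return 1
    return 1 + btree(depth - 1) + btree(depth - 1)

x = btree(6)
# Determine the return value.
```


btree(6)
= 1 + btree(5) + btree(5)
= 1 + 2 * btree(5)
btree(k) = 2^(k+1) - 1
btree(0) = 1
btree(1) = 3
btree(2) = 7
btree(3) = 15
btree(4) = 31
btree(6) = 2^7 - 1 = 127


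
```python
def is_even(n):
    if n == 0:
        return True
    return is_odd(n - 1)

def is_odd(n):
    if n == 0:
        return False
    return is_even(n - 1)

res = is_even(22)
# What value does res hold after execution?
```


is_even(22)
= is_odd(21)
= is_even(20)
= is_odd(19)
= is_even(18)
= is_odd(17)
= is_even(16)
= is_odd(15)
= is_even(14)
= is_odd(13)
= is_even(12)
= is_odd(11)
= is_even(10)
= is_odd(9)
= is_even(8)
= is_odd(7)
= is_even(6)
= is_odd(5)
= is_even(4)
= is_odd(3)
= is_even(2)
= is_odd(1)
= is_even(0)
n == 0: return True
= True


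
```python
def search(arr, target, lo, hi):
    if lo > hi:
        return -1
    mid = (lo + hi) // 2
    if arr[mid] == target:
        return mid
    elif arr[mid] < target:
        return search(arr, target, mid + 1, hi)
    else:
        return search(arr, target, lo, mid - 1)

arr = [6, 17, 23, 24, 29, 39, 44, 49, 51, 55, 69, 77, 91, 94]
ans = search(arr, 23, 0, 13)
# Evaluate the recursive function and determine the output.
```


search(arr, 23, 0, 13)
lo=0, hi=13, mid=6, arr[mid]=44
44 > 23, search left half
lo=0, hi=5, mid=2, arr[mid]=23
arr[2] == 23, found at index 2
= 2


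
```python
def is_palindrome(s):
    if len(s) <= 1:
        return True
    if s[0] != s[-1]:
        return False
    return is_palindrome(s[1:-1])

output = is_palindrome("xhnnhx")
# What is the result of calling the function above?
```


is_palindrome("xhnnhx")
"xhnnhx": s[0]='x' == s[-1]='x' -> is_palindrome("hnnh")
"hnnh": s[0]='h' == s[-1]='h' -> is_palindrome("nn")
"nn": s[0]='n' == s[-1]='n' -> is_palindrome("")
"": len <= 1 -> True
= True


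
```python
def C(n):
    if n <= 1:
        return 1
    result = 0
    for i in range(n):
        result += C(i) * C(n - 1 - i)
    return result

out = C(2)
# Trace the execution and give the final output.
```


C(2)
= sum of C(i) * C(2-1-i) for i in 0..1
  C(0)*C(1) = 1*1 = 1
  C(1)*C(0) = 1*1 = 1
= 1 + 1
= 2


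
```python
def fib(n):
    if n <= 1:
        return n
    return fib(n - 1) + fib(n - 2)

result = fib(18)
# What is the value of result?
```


fib(18)
= fib(17) + fib(16)
= (fib(16) + fib(15)) + fib(16)
Computing bottom-up: fib(0)=0, fib(1)=1, fib(2)=1, fib(3)=2, fib(4)=3, fib(5)=5, fib(6)=8, fib(7)=13, fib(8)=21, fib(9)=34, fib(10)=55, fib(11)=89, fib(12)=144, fib(13)=233, fib(14)=377, fib(15)=610, fib(16)=987, fib(17)=1597, fib(18)=2584
= 2584


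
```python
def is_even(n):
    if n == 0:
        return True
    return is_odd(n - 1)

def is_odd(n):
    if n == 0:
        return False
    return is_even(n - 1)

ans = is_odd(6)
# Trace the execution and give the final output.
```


is_odd(6)
= is_even(5)
= is_odd(4)
= is_even(3)
= is_odd(2)
= is_even(1)
= is_odd(0)
n == 0: return False
= False


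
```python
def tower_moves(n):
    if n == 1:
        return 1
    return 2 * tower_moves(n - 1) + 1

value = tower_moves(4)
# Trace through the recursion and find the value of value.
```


tower_moves(4)
= 2 * tower_moves(3) + 1
= 2 * (2 * tower_moves(2) + 1) + 1
= 2 * (2 * (2 * tower_moves(1) + 1) + 1) + 1
Now compute bottom-up:
tower_moves(1) = 1
tower_moves(2) = 2 * 1 + 1 = 3
tower_moves(3) = 2 * 3 + 1 = 7
tower_moves(4) = 2 * 7 + 1 = 15
= 15


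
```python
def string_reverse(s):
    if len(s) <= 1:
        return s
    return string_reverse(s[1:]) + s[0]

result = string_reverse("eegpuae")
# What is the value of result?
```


string_reverse("eegpuae")
= string_reverse("egpuae") + "e"
= string_reverse("gpuae") + "e" + "e"
= string_reverse("puae") + "g" + "e" + "e"
= string_reverse("uae") + "p" + "g" + "e" + "e"
= string_reverse("ae") + "u" + "p" + "g" + "e" + "e"
= string_reverse("e") + "a" + "u" + "p" + "g" + "e" + "e"
= "e" + "a" + "u" + "p" + "g" + "e" + "e"
= "eaupgee"


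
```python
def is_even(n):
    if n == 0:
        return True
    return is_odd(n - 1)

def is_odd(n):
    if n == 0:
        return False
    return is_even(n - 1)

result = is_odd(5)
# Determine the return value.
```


is_odd(5)
= is_even(4)
= is_odd(3)
= is_even(2)
= is_odd(1)
= is_even(0)
n == 0: return True
= True


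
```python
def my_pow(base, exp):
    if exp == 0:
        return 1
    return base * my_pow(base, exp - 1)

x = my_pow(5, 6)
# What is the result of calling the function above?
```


my_pow(5, 6)
= 5 * my_pow(5, 5)
= 5 * 5 * my_pow(5, 4)
= 5 * 5 * 5 * my_pow(5, 3)
= 5 * 5 * 5 * 5 * my_pow(5, 2)
= 5 * 5 * 5 * 5 * 5 * my_pow(5, 1)
= 5 * 5 * 5 * 5 * 5 * 5 * my_pow(5, 0)
= 5 * 5 * 5 * 5 * 5 * 5 * 1
= 15625


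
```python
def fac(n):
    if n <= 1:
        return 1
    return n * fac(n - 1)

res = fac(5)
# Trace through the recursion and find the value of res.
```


fac(5)
= 5 * fac(4)
= 5 * 4 * fac(3)
= 5 * 4 * 3 * fac(2)
= 5 * 4 * 3 * 2 * fac(1)
= 5 * 4 * 3 * 2 * 1
= 120


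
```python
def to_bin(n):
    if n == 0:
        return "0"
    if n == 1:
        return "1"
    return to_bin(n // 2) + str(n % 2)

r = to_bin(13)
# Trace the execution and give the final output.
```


to_bin(13)
= to_bin(6) + "1"
= to_bin(3) + "0" + "1"
= to_bin(1) + "1" + "0" + "1"
= "1" + "1" + "0" + "1"
= "1101"


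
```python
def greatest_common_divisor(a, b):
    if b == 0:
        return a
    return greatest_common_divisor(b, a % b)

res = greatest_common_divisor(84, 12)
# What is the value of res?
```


greatest_common_divisor(84, 12)
= greatest_common_divisor(12, 84 % 12) = greatest_common_divisor(12, 0)
b == 0, return a = 12


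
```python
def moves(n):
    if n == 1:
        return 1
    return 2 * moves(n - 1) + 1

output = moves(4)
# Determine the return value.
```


moves(4)
= 2 * moves(3) + 1
= 2 * (2 * moves(2) + 1) + 1
= 2 * (2 * (2 * moves(1) + 1) + 1) + 1
Now compute bottom-up:
moves(1) = 1
moves(2) = 2 * 1 + 1 = 3
moves(3) = 2 * 3 + 1 = 7
moves(4) = 2 * 7 + 1 = 15
= 15


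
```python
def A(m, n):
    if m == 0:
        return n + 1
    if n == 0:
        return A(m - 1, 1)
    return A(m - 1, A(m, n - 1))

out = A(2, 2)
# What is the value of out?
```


A(2, 2)
= A(1, A(2, 1))
First compute A(2, 1) = 5
= A(1, 5)
= 7


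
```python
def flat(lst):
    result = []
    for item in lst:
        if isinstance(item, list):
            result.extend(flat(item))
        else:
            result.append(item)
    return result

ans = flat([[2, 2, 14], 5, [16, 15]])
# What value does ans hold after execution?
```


flat([[2, 2, 14], 5, [16, 15]])
Processing each element:
  [2, 2, 14] is a list -> flat recursively -> [2, 2, 14]
  5 is not a list -> append 5
  [16, 15] is a list -> flat recursively -> [16, 15]
= [2, 2, 14, 5, 16, 15]


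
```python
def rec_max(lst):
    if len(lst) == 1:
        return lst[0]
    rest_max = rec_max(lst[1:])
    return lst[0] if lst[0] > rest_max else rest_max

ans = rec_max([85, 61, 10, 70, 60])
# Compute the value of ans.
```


rec_max([85, 61, 10, 70, 60])
= compare 85 with rec_max([61, 10, 70, 60])
= compare 61 with rec_max([10, 70, 60])
= compare 10 with rec_max([70, 60])
= compare 70 with rec_max([60])
Base: rec_max([60]) = 60
compare 70 with 60: max = 70
compare 10 with 70: max = 70
compare 61 with 70: max = 70
compare 85 with 70: max = 85
= 85


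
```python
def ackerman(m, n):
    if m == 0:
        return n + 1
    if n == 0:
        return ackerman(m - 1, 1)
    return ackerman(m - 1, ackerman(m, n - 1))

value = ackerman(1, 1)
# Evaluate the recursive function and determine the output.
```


ackerman(1, 1)
= ackerman(0, ackerman(1, 0))
First compute ackerman(1, 0) = 2
= ackerman(0, 2)
= 3


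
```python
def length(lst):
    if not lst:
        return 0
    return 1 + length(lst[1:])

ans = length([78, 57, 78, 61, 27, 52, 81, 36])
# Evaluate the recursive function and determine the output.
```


length([78, 57, 78, 61, 27, 52, 81, 36])
= 1 + length([57, 78, 61, 27, 52, 81, 36])
= 1 + 1 + length([78, 61, 27, 52, 81, 36])
= 1 + 1 + 1 + length([61, 27, 52, 81, 36])
= 1 + 1 + 1 + 1 + length([27, 52, 81, 36])
= 1 + 1 + 1 + 1 + 1 + length([52, 81, 36])
= 1 + 1 + 1 + 1 + 1 + 1 + length([81, 36])
= 1 + 1 + 1 + 1 + 1 + 1 + 1 + length([36])
= 1 + 1 + 1 + 1 + 1 + 1 + 1 + 1 + length([])
= 1 + 1 + 1 + 1 + 1 + 1 + 1 + 1 + 0
= 8


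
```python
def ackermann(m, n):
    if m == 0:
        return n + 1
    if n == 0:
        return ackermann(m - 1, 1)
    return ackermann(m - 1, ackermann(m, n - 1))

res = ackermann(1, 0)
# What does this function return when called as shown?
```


ackermann(1, 0)
n == 0: return ackermann(0, 1)
= ackermann(0, 1) = 2
= 2


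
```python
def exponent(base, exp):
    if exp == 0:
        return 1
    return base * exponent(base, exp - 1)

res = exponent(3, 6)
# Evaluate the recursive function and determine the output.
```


exponent(3, 6)
= 3 * exponent(3, 5)
= 3 * 3 * exponent(3, 4)
= 3 * 3 * 3 * exponent(3, 3)
= 3 * 3 * 3 * 3 * exponent(3, 2)
= 3 * 3 * 3 * 3 * 3 * exponent(3, 1)
= 3 * 3 * 3 * 3 * 3 * 3 * exponent(3, 0)
= 3 * 3 * 3 * 3 * 3 * 3 * 1
= 729


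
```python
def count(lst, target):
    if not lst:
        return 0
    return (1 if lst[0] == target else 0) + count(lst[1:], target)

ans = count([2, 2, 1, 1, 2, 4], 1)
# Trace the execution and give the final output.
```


count([2, 2, 1, 1, 2, 4], 1)
lst[0]=2 != 1: 0 + count([2, 1, 1, 2, 4], 1)
lst[0]=2 != 1: 0 + count([1, 1, 2, 4], 1)
lst[0]=1 == 1: 1 + count([1, 2, 4], 1)
lst[0]=1 == 1: 1 + count([2, 4], 1)
lst[0]=2 != 1: 0 + count([4], 1)
lst[0]=4 != 1: 0 + count([], 1)
= 2


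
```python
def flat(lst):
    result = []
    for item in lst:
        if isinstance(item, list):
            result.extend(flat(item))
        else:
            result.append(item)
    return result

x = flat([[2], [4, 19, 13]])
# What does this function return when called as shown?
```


flat([[2], [4, 19, 13]])
Processing each element:
  [2] is a list -> flat recursively -> [2]
  [4, 19, 13] is a list -> flat recursively -> [4, 19, 13]
= [2, 4, 19, 13]


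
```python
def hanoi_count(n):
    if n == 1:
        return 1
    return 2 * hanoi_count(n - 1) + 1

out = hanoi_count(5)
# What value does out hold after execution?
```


hanoi_count(5)
= 2 * hanoi_count(4) + 1
= 2 * (2 * hanoi_count(3) + 1) + 1
= 2 * (2 * (2 * hanoi_count(2) + 1) + 1) + 1
= 2 * (2 * (2 * (2 * hanoi_count(1) + 1) + 1) + 1) + 1
Now compute bottom-up:
hanoi_count(1) = 1
hanoi_count(2) = 2 * 1 + 1 = 3
hanoi_count(3) = 2 * 3 + 1 = 7
hanoi_count(4) = 2 * 7 + 1 = 15
hanoi_count(5) = 2 * 15 + 1 = 31
= 31


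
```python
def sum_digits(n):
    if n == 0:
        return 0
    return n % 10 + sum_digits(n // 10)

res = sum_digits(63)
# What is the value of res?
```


sum_digits(63)
= 3 + sum_digits(6)
= 3 + 6 + sum_digits(0)
= 3 + 6 + 0
= 9


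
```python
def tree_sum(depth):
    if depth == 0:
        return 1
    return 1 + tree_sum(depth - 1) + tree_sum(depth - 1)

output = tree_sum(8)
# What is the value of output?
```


tree_sum(8)
= 1 + tree_sum(7) + tree_sum(7)
= 1 + 2 * tree_sum(7)
tree_sum(k) = 2^(k+1) - 1
tree_sum(0) = 1
tree_sum(1) = 3
tree_sum(2) = 7
tree_sum(3) = 15
tree_sum(4) = 31
tree_sum(8) = 2^9 - 1 = 511


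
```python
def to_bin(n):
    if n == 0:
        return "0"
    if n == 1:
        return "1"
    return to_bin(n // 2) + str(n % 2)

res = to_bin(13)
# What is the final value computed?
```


to_bin(13)
= to_bin(6) + "1"
= to_bin(3) + "0" + "1"
= to_bin(1) + "1" + "0" + "1"
= "1" + "1" + "0" + "1"
= "1101"


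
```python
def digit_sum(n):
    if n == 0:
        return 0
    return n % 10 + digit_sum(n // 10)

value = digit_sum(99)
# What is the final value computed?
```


digit_sum(99)
= 9 + digit_sum(9)
= 9 + 9 + digit_sum(0)
= 9 + 9 + 0
= 18


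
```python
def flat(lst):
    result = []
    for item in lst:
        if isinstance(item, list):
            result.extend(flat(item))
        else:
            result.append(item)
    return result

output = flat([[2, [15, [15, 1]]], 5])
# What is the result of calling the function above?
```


flat([[2, [15, [15, 1]]], 5])
Processing each element:
  [2, [15, [15, 1]]] is a list -> flat recursively -> [2, 15, 15, 1]
  5 is not a list -> append 5
= [2, 15, 15, 1, 5]


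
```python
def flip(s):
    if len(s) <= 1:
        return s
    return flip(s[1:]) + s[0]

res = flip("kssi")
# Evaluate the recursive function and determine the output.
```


flip("kssi")
= flip("ssi") + "k"
= flip("si") + "s" + "k"
= flip("i") + "s" + "s" + "k"
= "i" + "s" + "s" + "k"
= "issk"


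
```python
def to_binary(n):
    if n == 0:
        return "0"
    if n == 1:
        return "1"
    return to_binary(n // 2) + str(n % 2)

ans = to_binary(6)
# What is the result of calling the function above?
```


to_binary(6)
= to_binary(3) + "0"
= to_binary(1) + "1" + "0"
= "1" + "1" + "0"
= "110"


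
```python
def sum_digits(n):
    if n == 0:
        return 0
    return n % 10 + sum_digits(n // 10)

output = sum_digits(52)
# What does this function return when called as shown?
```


sum_digits(52)
= 2 + sum_digits(5)
= 2 + 5 + sum_digits(0)
= 2 + 5 + 0
= 7


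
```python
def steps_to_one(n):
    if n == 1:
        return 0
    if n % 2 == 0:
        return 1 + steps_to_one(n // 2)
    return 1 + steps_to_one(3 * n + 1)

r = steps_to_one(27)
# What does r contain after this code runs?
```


steps_to_one(27)
27 is odd -> 3*27+1 = 82 -> steps_to_one(82)
82 is even -> steps_to_one(41)
41 is odd -> 3*41+1 = 124 -> steps_to_one(124)
124 is even -> steps_to_one(62)
62 is even -> steps_to_one(31)
31 is odd -> 3*31+1 = 94 -> steps_to_one(94)
94 is even -> steps_to_one(47)
47 is odd -> 3*47+1 = 142 -> steps_to_one(142)
142 is even -> steps_to_one(71)
71 is odd -> 3*71+1 = 214 -> steps_to_one(214)
214 is even -> steps_to_one(107)
107 is odd -> 3*107+1 = 322 -> steps_to_one(322)
322 is even -> steps_to_one(161)
161 is odd -> 3*161+1 = 484 -> steps_to_one(484)
484 is even -> steps_to_one(242)
242 is even -> steps_to_one(121)
121 is odd -> 3*121+1 = 364 -> steps_to_one(364)
364 is even -> steps_to_one(182)
182 is even -> steps_to_one(91)
91 is odd -> 3*91+1 = 274 -> steps_to_one(274)
274 is even -> steps_to_one(137)
137 is odd -> 3*137+1 = 412 -> steps_to_one(412)
412 is even -> steps_to_one(206)
206 is even -> steps_to_one(103)
103 is odd -> 3*103+1 = 310 -> steps_to_one(310)
310 is even -> steps_to_one(155)
155 is odd -> 3*155+1 = 466 -> steps_to_one(466)
466 is even -> steps_to_one(233)
233 is odd -> 3*233+1 = 700 -> steps_to_one(700)
700 is even -> steps_to_one(350)
350 is even -> steps_to_one(175)
175 is odd -> 3*175+1 = 526 -> steps_to_one(526)
526 is even -> steps_to_one(263)
263 is odd -> 3*263+1 = 790 -> steps_to_one(790)
790 is even -> steps_to_one(395)
395 is odd -> 3*395+1 = 1186 -> steps_to_one(1186)
1186 is even -> steps_to_one(593)
593 is odd -> 3*593+1 = 1780 -> steps_to_one(1780)
1780 is even -> steps_to_one(890)
890 is even -> steps_to_one(445)
445 is odd -> 3*445+1 = 1336 -> steps_to_one(1336)
1336 is even -> steps_to_one(668)
668 is even -> steps_to_one(334)
334 is even -> steps_to_one(167)
167 is odd -> 3*167+1 = 502 -> steps_to_one(502)
502 is even -> steps_to_one(251)
251 is odd -> 3*251+1 = 754 -> steps_to_one(754)
754 is even -> steps_to_one(377)
377 is odd -> 3*377+1 = 1132 -> steps_to_one(1132)
1132 is even -> steps_to_one(566)
566 is even -> steps_to_one(283)
283 is odd -> 3*283+1 = 850 -> steps_to_one(850)
850 is even -> steps_to_one(425)
425 is odd -> 3*425+1 = 1276 -> steps_to_one(1276)
1276 is even -> steps_to_one(638)
638 is even -> steps_to_one(319)
319 is odd -> 3*319+1 = 958 -> steps_to_one(958)
958 is even -> steps_to_one(479)
479 is odd -> 3*479+1 = 1438 -> steps_to_one(1438)
1438 is even -> steps_to_one(719)
719 is odd -> 3*719+1 = 2158 -> steps_to_one(2158)
2158 is even -> steps_to_one(1079)
1079 is odd -> 3*1079+1 = 3238 -> steps_to_one(3238)
3238 is even -> steps_to_one(1619)
1619 is odd -> 3*1619+1 = 4858 -> steps_to_one(4858)
4858 is even -> steps_to_one(2429)
2429 is odd -> 3*2429+1 = 7288 -> steps_to_one(7288)
7288 is even -> steps_to_one(3644)
3644 is even -> steps_to_one(1822)
1822 is even -> steps_to_one(911)
911 is odd -> 3*911+1 = 2734 -> steps_to_one(2734)
2734 is even -> steps_to_one(1367)
1367 is odd -> 3*1367+1 = 4102 -> steps_to_one(4102)
4102 is even -> steps_to_one(2051)
2051 is odd -> 3*2051+1 = 6154 -> steps_to_one(6154)
6154 is even -> steps_to_one(3077)
3077 is odd -> 3*3077+1 = 9232 -> steps_to_one(9232)
9232 is even -> steps_to_one(4616)
4616 is even -> steps_to_one(2308)
2308 is even -> steps_to_one(1154)
1154 is even -> steps_to_one(577)
577 is odd -> 3*577+1 = 1732 -> steps_to_one(1732)
1732 is even -> steps_to_one(866)
866 is even -> steps_to_one(433)
433 is odd -> 3*433+1 = 1300 -> steps_to_one(1300)
1300 is even -> steps_to_one(650)
650 is even -> steps_to_one(325)
325 is odd -> 3*325+1 = 976 -> steps_to_one(976)
976 is even -> steps_to_one(488)
488 is even -> steps_to_one(244)
244 is even -> steps_to_one(122)
122 is even -> steps_to_one(61)
61 is odd -> 3*61+1 = 184 -> steps_to_one(184)
184 is even -> steps_to_one(92)
92 is even -> steps_to_one(46)
46 is even -> steps_to_one(23)
23 is odd -> 3*23+1 = 70 -> steps_to_one(70)
70 is even -> steps_to_one(35)
35 is odd -> 3*35+1 = 106 -> steps_to_one(106)
106 is even -> steps_to_one(53)
53 is odd -> 3*53+1 = 160 -> steps_to_one(160)
160 is even -> steps_to_one(80)
80 is even -> steps_to_one(40)
40 is even -> steps_to_one(20)
20 is even -> steps_to_one(10)
10 is even -> steps_to_one(5)
5 is odd -> 3*5+1 = 16 -> steps_to_one(16)
16 is even -> steps_to_one(8)
8 is even -> steps_to_one(4)
4 is even -> steps_to_one(2)
2 is even -> steps_to_one(1)
Reached 1 after 111 steps
= 111


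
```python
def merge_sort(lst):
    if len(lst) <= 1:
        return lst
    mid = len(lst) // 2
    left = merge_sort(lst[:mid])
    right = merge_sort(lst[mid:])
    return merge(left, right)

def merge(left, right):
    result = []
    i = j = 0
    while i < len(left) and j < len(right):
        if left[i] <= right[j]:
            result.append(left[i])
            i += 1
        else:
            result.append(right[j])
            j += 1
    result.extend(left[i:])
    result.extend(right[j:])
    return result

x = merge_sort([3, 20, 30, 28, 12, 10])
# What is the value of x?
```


merge_sort([3, 20, 30, 28, 12, 10])
Split into [3, 20, 30] and [28, 12, 10]
Left sorted: [3, 20, 30]
Right sorted: [10, 12, 28]
Merge [3, 20, 30] and [10, 12, 28]
= [3, 10, 12, 20, 28, 30]


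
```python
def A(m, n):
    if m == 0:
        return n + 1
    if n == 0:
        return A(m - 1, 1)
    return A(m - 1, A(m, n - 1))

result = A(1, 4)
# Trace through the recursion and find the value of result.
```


A(1, 4)
= A(0, A(1, 3))
First compute A(1, 3) = 5
= A(0, 5)
= 6


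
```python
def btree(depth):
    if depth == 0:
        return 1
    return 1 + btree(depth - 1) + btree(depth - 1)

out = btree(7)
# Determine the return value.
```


btree(7)
= 1 + btree(6) + btree(6)
= 1 + 2 * btree(6)
btree(k) = 2^(k+1) - 1
btree(0) = 1
btree(1) = 3
btree(2) = 7
btree(3) = 15
btree(4) = 31
btree(7) = 2^8 - 1 = 255


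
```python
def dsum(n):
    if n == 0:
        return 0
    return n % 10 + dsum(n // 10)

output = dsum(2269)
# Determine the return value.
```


dsum(2269)
= 9 + dsum(226)
= 9 + 6 + dsum(22)
= 9 + 6 + 2 + dsum(2)
= 9 + 6 + 2 + 2 + dsum(0)
= 9 + 6 + 2 + 2 + 0
= 19


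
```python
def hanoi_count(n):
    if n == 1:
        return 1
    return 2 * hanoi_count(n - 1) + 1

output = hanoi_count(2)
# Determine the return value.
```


hanoi_count(2)
= 2 * hanoi_count(1) + 1
Now compute bottom-up:
hanoi_count(1) = 1
hanoi_count(2) = 2 * 1 + 1 = 3
= 3


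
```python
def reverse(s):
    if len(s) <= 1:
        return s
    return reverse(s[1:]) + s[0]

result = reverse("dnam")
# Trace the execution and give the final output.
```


reverse("dnam")
= reverse("nam") + "d"
= reverse("am") + "n" + "d"
= reverse("m") + "a" + "n" + "d"
= "m" + "a" + "n" + "d"
= "mand"


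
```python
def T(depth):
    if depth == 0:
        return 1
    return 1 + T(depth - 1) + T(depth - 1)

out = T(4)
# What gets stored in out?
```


T(4)
= 1 + T(3) + T(3)
= 1 + 2 * T(3)
T(k) = 2^(k+1) - 1
T(0) = 1
T(1) = 3
T(2) = 7
T(3) = 15
T(4) = 31
T(4) = 2^5 - 1 = 31


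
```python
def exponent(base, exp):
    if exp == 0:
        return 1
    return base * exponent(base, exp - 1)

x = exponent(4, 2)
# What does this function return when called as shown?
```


exponent(4, 2)
= 4 * exponent(4, 1)
= 4 * 4 * exponent(4, 0)
= 4 * 4 * 1
= 16


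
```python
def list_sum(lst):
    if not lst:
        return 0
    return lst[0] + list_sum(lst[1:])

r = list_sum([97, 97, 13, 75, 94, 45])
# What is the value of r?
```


list_sum([97, 97, 13, 75, 94, 45])
= 97 + list_sum([97, 13, 75, 94, 45])
= 97 + 97 + list_sum([13, 75, 94, 45])
= 97 + 97 + 13 + list_sum([75, 94, 45])
= 97 + 97 + 13 + 75 + list_sum([94, 45])
= 97 + 97 + 13 + 75 + 94 + list_sum([45])
= 97 + 97 + 13 + 75 + 94 + 45 + list_sum([])
= 97 + 97 + 13 + 75 + 94 + 45 + 0
= 421


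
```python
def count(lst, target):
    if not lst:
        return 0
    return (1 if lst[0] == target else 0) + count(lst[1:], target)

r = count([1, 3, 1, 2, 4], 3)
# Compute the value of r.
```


count([1, 3, 1, 2, 4], 3)
lst[0]=1 != 3: 0 + count([3, 1, 2, 4], 3)
lst[0]=3 == 3: 1 + count([1, 2, 4], 3)
lst[0]=1 != 3: 0 + count([2, 4], 3)
lst[0]=2 != 3: 0 + count([4], 3)
lst[0]=4 != 3: 0 + count([], 3)
= 1


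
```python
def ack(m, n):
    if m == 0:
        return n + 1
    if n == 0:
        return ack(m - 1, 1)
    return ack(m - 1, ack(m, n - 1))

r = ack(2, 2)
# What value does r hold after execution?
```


ack(2, 2)
= ack(1, ack(2, 1))
First compute ack(2, 1) = 5
= ack(1, 5)
= 7


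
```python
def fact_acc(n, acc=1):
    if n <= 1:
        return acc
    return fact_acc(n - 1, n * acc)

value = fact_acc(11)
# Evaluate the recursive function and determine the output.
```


fact_acc(11, 1)
= fact_acc(10, 11 * 1) = fact_acc(10, 11)
= fact_acc(9, 10 * 11) = fact_acc(9, 110)
= fact_acc(8, 9 * 110) = fact_acc(8, 990)
= fact_acc(7, 8 * 990) = fact_acc(7, 7920)
= fact_acc(6, 7 * 7920) = fact_acc(6, 55440)
= fact_acc(5, 6 * 55440) = fact_acc(5, 332640)
= fact_acc(4, 5 * 332640) = fact_acc(4, 1663200)
= fact_acc(3, 4 * 1663200) = fact_acc(3, 6652800)
= fact_acc(2, 3 * 6652800) = fact_acc(2, 19958400)
= fact_acc(1, 2 * 19958400) = fact_acc(1, 39916800)
n <= 1, return acc = 39916800


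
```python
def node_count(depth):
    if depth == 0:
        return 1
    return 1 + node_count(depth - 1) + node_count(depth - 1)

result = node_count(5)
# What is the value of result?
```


node_count(5)
= 1 + node_count(4) + node_count(4)
= 1 + 2 * node_count(4)
node_count(k) = 2^(k+1) - 1
node_count(0) = 1
node_count(1) = 3
node_count(2) = 7
node_count(3) = 15
node_count(4) = 31
node_count(5) = 2^6 - 1 = 63


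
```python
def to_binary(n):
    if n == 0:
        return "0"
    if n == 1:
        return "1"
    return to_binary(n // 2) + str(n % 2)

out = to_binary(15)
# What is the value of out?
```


to_binary(15)
= to_binary(7) + "1"
= to_binary(3) + "1" + "1"
= to_binary(1) + "1" + "1" + "1"
= "1" + "1" + "1" + "1"
= "1111"


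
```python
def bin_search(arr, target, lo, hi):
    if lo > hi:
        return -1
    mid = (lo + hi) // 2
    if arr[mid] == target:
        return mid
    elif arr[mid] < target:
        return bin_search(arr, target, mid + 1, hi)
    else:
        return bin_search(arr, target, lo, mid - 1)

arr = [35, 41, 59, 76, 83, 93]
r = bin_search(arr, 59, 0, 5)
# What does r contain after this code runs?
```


bin_search(arr, 59, 0, 5)
lo=0, hi=5, mid=2, arr[mid]=59
arr[2] == 59, found at index 2
= 2


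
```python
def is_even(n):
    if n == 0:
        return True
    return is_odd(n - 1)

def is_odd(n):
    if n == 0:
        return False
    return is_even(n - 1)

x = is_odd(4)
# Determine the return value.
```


is_odd(4)
= is_even(3)
= is_odd(2)
= is_even(1)
= is_odd(0)
n == 0: return False
= False


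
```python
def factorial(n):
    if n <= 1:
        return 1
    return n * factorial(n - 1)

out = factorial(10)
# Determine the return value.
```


factorial(10)
= 10 * factorial(9)
= 10 * 9 * factorial(8)
= 10 * 9 * 8 * factorial(7)
= 10 * 9 * 8 * 7 * factorial(6)
= 10 * 9 * 8 * 7 * 6 * factorial(5)
= 10 * 9 * 8 * 7 * 6 * 5 * factorial(4)
= 10 * 9 * 8 * 7 * 6 * 5 * 4 * factorial(3)
= 10 * 9 * 8 * 7 * 6 * 5 * 4 * 3 * factorial(2)
= 10 * 9 * 8 * 7 * 6 * 5 * 4 * 3 * 2 * factorial(1)
= 10 * 9 * 8 * 7 * 6 * 5 * 4 * 3 * 2 * 1
= 3628800


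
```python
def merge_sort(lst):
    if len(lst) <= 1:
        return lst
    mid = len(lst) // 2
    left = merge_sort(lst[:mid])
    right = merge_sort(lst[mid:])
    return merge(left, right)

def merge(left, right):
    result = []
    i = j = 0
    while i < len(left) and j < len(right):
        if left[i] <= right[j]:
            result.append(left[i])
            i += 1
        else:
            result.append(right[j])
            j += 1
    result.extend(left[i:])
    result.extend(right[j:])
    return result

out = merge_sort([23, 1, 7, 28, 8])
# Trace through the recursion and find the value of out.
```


merge_sort([23, 1, 7, 28, 8])
Split into [23, 1] and [7, 28, 8]
Left sorted: [1, 23]
Right sorted: [7, 8, 28]
Merge [1, 23] and [7, 8, 28]
= [1, 7, 8, 23, 28]


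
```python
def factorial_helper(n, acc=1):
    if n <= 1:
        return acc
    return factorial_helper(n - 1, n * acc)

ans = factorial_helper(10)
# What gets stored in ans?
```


factorial_helper(10, 1)
= factorial_helper(9, 10 * 1) = factorial_helper(9, 10)
= factorial_helper(8, 9 * 10) = factorial_helper(8, 90)
= factorial_helper(7, 8 * 90) = factorial_helper(7, 720)
= factorial_helper(6, 7 * 720) = factorial_helper(6, 5040)
= factorial_helper(5, 6 * 5040) = factorial_helper(5, 30240)
= factorial_helper(4, 5 * 30240) = factorial_helper(4, 151200)
= factorial_helper(3, 4 * 151200) = factorial_helper(3, 604800)
= factorial_helper(2, 3 * 604800) = factorial_helper(2, 1814400)
= factorial_helper(1, 2 * 1814400) = factorial_helper(1, 3628800)
n <= 1, return acc = 3628800


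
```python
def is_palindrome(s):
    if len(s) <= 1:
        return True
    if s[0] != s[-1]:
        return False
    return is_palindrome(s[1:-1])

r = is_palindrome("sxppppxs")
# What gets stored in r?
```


is_palindrome("sxppppxs")
"sxppppxs": s[0]='s' == s[-1]='s' -> is_palindrome("xppppx")
"xppppx": s[0]='x' == s[-1]='x' -> is_palindrome("pppp")
"pppp": s[0]='p' == s[-1]='p' -> is_palindrome("pp")
"pp": s[0]='p' == s[-1]='p' -> is_palindrome("")
"": len <= 1 -> True
= True


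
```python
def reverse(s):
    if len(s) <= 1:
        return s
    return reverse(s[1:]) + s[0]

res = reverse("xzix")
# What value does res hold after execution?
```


reverse("xzix")
= reverse("zix") + "x"
= reverse("ix") + "z" + "x"
= reverse("x") + "i" + "z" + "x"
= "x" + "i" + "z" + "x"
= "xizx"


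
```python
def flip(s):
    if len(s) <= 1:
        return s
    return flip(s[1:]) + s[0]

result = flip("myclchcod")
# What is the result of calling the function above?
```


flip("myclchcod")
= flip("yclchcod") + "m"
= flip("clchcod") + "y" + "m"
= flip("lchcod") + "c" + "y" + "m"
= flip("chcod") + "l" + "c" + "y" + "m"
= flip("hcod") + "c" + "l" + "c" + "y" + "m"
= flip("cod") + "h" + "c" + "l" + "c" + "y" + "m"
= flip("od") + "c" + "h" + "c" + "l" + "c" + "y" + "m"
= flip("d") + "o" + "c" + "h" + "c" + "l" + "c" + "y" + "m"
= "d" + "o" + "c" + "h" + "c" + "l" + "c" + "y" + "m"
= "dochclcym"


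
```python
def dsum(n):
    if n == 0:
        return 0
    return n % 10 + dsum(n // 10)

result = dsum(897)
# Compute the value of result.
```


dsum(897)
= 7 + dsum(89)
= 7 + 9 + dsum(8)
= 7 + 9 + 8 + dsum(0)
= 7 + 9 + 8 + 0
= 24


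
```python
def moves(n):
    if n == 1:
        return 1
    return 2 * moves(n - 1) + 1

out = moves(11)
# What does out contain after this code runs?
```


moves(11)
= 2 * moves(10) + 1
= 2 * (2 * moves(9) + 1) + 1
= 2 * (2 * (2 * moves(8) + 1) + 1) + 1
= 2 * (2 * (2 * (2 * moves(7) + 1) + 1) + 1) + 1
= 2 * (2 * (2 * (2 * (2 * moves(6) + 1) + 1) + 1) + 1) + 1
= 2 * (2 * (2 * (2 * (2 * (2 * moves(5) + 1) + 1) + 1) + 1) + 1) + 1
= 2 * (2 * (2 * (2 * (2 * (2 * (2 * moves(4) + 1) + 1) + 1) + 1) + 1) + 1) + 1
= 2 * (2 * (2 * (2 * (2 * (2 * (2 * (2 * moves(3) + 1) + 1) + 1) + 1) + 1) + 1) + 1) + 1
= 2 * (2 * (2 * (2 * (2 * (2 * (2 * (2 * (2 * moves(2) + 1) + 1) + 1) + 1) + 1) + 1) + 1) + 1) + 1
= 2 * (2 * (2 * (2 * (2 * (2 * (2 * (2 * (2 * (2 * moves(1) + 1) + 1) + 1) + 1) + 1) + 1) + 1) + 1) + 1) + 1
Now compute bottom-up:
moves(1) = 1
moves(2) = 2 * 1 + 1 = 3
moves(3) = 2 * 3 + 1 = 7
moves(4) = 2 * 7 + 1 = 15
moves(5) = 2 * 15 + 1 = 31
moves(6) = 2 * 31 + 1 = 63
moves(7) = 2 * 63 + 1 = 127
moves(8) = 2 * 127 + 1 = 255
moves(9) = 2 * 255 + 1 = 511
moves(10) = 2 * 511 + 1 = 1023
moves(11) = 2 * 1023 + 1 = 2047
= 2047


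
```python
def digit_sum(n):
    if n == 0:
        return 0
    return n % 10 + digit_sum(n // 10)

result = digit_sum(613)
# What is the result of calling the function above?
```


digit_sum(613)
= 3 + digit_sum(61)
= 3 + 1 + digit_sum(6)
= 3 + 1 + 6 + digit_sum(0)
= 3 + 1 + 6 + 0
= 10


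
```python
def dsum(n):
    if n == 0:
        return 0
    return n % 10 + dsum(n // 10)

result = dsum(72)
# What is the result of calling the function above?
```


dsum(72)
= 2 + dsum(7)
= 2 + 7 + dsum(0)
= 2 + 7 + 0
= 9


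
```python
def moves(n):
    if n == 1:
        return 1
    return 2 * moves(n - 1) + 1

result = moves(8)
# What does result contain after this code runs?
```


moves(8)
= 2 * moves(7) + 1
= 2 * (2 * moves(6) + 1) + 1
= 2 * (2 * (2 * moves(5) + 1) + 1) + 1
= 2 * (2 * (2 * (2 * moves(4) + 1) + 1) + 1) + 1
= 2 * (2 * (2 * (2 * (2 * moves(3) + 1) + 1) + 1) + 1) + 1
= 2 * (2 * (2 * (2 * (2 * (2 * moves(2) + 1) + 1) + 1) + 1) + 1) + 1
= 2 * (2 * (2 * (2 * (2 * (2 * (2 * moves(1) + 1) + 1) + 1) + 1) + 1) + 1) + 1
Now compute bottom-up:
moves(1) = 1
moves(2) = 2 * 1 + 1 = 3
moves(3) = 2 * 3 + 1 = 7
moves(4) = 2 * 7 + 1 = 15
moves(5) = 2 * 15 + 1 = 31
moves(6) = 2 * 31 + 1 = 63
moves(7) = 2 * 63 + 1 = 127
moves(8) = 2 * 127 + 1 = 255
= 255


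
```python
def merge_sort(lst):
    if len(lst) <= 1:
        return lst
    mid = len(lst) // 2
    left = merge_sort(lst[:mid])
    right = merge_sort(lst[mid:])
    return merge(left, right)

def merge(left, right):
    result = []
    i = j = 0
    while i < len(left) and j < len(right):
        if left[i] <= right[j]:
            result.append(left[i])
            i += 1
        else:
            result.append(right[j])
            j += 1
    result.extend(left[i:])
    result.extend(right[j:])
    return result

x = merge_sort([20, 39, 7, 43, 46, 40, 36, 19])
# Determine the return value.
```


merge_sort([20, 39, 7, 43, 46, 40, 36, 19])
Split into [20, 39, 7, 43] and [46, 40, 36, 19]
Left sorted: [7, 20, 39, 43]
Right sorted: [19, 36, 40, 46]
Merge [7, 20, 39, 43] and [19, 36, 40, 46]
= [7, 19, 20, 36, 39, 40, 43, 46]


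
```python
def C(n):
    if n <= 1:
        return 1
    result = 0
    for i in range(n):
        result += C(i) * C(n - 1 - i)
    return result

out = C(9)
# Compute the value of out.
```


C(9)
= sum of C(i) * C(9-1-i) for i in 0..8
First compute sub-values bottom-up:
  C(0) = 1, C(1) = 1
  C(2) = 1*1 + 1*1 = 2
  C(3) = 1*2 + 1*1 + 2*1 = 5
  C(4) = 1*5 + 1*2 + 2*1 + 5*1 = 14
  C(5) = 1*14 + 1*5 + 2*2 + 5*1 + 14*1 = 42
  C(6) = 1*42 + 1*14 + 2*5 + 5*2 + 14*1 + 42*1 = 132
  C(7) = 1*132 + 1*42 + 2*14 + 5*5 + 14*2 + 42*1 + 132*1 = 429
  C(8) = 1*429 + 1*132 + 2*42 + 5*14 + 14*5 + 42*2 + 132*1 + 429*1 = 1430
Now C(9):
  C(0)*C(8) = 1*1430 = 1430
  C(1)*C(7) = 1*429 = 429
  C(2)*C(6) = 2*132 = 264
  C(3)*C(5) = 5*42 = 210
  C(4)*C(4) = 14*14 = 196
  C(5)*C(3) = 42*5 = 210
  C(6)*C(2) = 132*2 = 264
  C(7)*C(1) = 429*1 = 429
  C(8)*C(0) = 1430*1 = 1430
= 1430 + 429 + 264 + 210 + 196 + 210 + 264 + 429 + 1430
= 4862


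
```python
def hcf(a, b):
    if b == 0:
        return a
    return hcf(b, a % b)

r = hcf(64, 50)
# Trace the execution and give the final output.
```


hcf(64, 50)
= hcf(50, 64 % 50) = hcf(50, 14)
= hcf(14, 50 % 14) = hcf(14, 8)
= hcf(8, 14 % 8) = hcf(8, 6)
= hcf(6, 8 % 6) = hcf(6, 2)
= hcf(2, 6 % 2) = hcf(2, 0)
b == 0, return a = 2


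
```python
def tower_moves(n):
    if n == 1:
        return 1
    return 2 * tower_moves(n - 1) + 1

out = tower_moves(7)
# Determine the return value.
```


tower_moves(7)
= 2 * tower_moves(6) + 1
= 2 * (2 * tower_moves(5) + 1) + 1
= 2 * (2 * (2 * tower_moves(4) + 1) + 1) + 1
= 2 * (2 * (2 * (2 * tower_moves(3) + 1) + 1) + 1) + 1
= 2 * (2 * (2 * (2 * (2 * tower_moves(2) + 1) + 1) + 1) + 1) + 1
= 2 * (2 * (2 * (2 * (2 * (2 * tower_moves(1) + 1) + 1) + 1) + 1) + 1) + 1
Now compute bottom-up:
tower_moves(1) = 1
tower_moves(2) = 2 * 1 + 1 = 3
tower_moves(3) = 2 * 3 + 1 = 7
tower_moves(4) = 2 * 7 + 1 = 15
tower_moves(5) = 2 * 15 + 1 = 31
tower_moves(6) = 2 * 31 + 1 = 63
tower_moves(7) = 2 * 63 + 1 = 127
= 127


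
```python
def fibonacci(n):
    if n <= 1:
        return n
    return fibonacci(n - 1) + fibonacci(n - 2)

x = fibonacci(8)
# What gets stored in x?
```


fibonacci(8)
= fibonacci(7) + fibonacci(6)
= (fibonacci(6) + fibonacci(5)) + fibonacci(6)
Computing bottom-up: fibonacci(0)=0, fibonacci(1)=1, fibonacci(2)=1, fibonacci(3)=2, fibonacci(4)=3, fibonacci(5)=5, fibonacci(6)=8, fibonacci(7)=13, fibonacci(8)=21
= 21


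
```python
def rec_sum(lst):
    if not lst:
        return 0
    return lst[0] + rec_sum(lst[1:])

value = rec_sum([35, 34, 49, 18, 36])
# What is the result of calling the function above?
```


rec_sum([35, 34, 49, 18, 36])
= 35 + rec_sum([34, 49, 18, 36])
= 35 + 34 + rec_sum([49, 18, 36])
= 35 + 34 + 49 + rec_sum([18, 36])
= 35 + 34 + 49 + 18 + rec_sum([36])
= 35 + 34 + 49 + 18 + 36 + rec_sum([])
= 35 + 34 + 49 + 18 + 36 + 0
= 172


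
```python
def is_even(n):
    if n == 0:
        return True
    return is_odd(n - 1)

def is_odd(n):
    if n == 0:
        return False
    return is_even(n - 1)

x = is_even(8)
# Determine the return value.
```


is_even(8)
= is_odd(7)
= is_even(6)
= is_odd(5)
= is_even(4)
= is_odd(3)
= is_even(2)
= is_odd(1)
= is_even(0)
n == 0: return True
= True


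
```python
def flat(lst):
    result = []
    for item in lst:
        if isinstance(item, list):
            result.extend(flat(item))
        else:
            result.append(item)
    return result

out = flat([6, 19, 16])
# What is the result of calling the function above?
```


flat([6, 19, 16])
Processing each element:
  6 is not a list -> append 6
  19 is not a list -> append 19
  16 is not a list -> append 16
= [6, 19, 16]


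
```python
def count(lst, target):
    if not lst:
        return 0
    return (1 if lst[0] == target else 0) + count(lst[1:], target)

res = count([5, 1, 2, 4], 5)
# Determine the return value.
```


count([5, 1, 2, 4], 5)
lst[0]=5 == 5: 1 + count([1, 2, 4], 5)
lst[0]=1 != 5: 0 + count([2, 4], 5)
lst[0]=2 != 5: 0 + count([4], 5)
lst[0]=4 != 5: 0 + count([], 5)
= 1


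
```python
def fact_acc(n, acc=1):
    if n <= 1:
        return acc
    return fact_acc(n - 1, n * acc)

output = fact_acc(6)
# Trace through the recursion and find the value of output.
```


fact_acc(6, 1)
= fact_acc(5, 6 * 1) = fact_acc(5, 6)
= fact_acc(4, 5 * 6) = fact_acc(4, 30)
= fact_acc(3, 4 * 30) = fact_acc(3, 120)
= fact_acc(2, 3 * 120) = fact_acc(2, 360)
= fact_acc(1, 2 * 360) = fact_acc(1, 720)
n <= 1, return acc = 720
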